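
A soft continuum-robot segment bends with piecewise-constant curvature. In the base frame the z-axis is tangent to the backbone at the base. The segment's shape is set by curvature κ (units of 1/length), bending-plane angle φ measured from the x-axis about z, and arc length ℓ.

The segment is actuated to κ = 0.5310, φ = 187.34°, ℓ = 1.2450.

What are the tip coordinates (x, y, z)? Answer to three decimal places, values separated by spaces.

-0.394 -0.051 1.156

θ = κ·ℓ = 0.5310 × 1.2450 = 0.66110 rad
ρ = (1 − cos θ)/κ = (1 − 0.78932)/0.5310 = 0.39676
z = sin θ / κ = 0.61398/0.5310 = 1.15627
x = ρ cos φ = 0.39676 × cos(187.34°) = -0.39351
y = ρ sin φ = 0.39676 × sin(187.34°) = -0.05069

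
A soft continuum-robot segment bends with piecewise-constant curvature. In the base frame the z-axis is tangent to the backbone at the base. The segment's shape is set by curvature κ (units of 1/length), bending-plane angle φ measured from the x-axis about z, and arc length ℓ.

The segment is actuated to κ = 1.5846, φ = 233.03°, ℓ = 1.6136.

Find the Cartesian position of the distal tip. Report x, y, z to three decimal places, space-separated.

-0.696 -0.925 0.348

θ = κ·ℓ = 1.5846 × 1.6136 = 2.55691 rad
ρ = (1 − cos θ)/κ = (1 − -0.83389)/1.5846 = 1.15732
z = sin θ / κ = 0.55193/1.5846 = 0.34831
x = ρ cos φ = 1.15732 × cos(233.03°) = -0.69601
y = ρ sin φ = 1.15732 × sin(233.03°) = -0.92464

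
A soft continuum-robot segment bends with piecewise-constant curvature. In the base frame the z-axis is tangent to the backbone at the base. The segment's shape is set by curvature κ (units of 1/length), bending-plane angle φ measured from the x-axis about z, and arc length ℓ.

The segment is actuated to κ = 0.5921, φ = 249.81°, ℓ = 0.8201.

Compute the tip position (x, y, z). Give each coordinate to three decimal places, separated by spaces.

θ = κ·ℓ = 0.5921 × 0.8201 = 0.48558 rad
ρ = (1 − cos θ)/κ = (1 − 0.88440)/0.5921 = 0.19523
z = sin θ / κ = 0.46672/0.5921 = 0.78825
x = ρ cos φ = 0.19523 × cos(249.81°) = -0.06738
y = ρ sin φ = 0.19523 × sin(249.81°) = -0.18323

-0.067 -0.183 0.788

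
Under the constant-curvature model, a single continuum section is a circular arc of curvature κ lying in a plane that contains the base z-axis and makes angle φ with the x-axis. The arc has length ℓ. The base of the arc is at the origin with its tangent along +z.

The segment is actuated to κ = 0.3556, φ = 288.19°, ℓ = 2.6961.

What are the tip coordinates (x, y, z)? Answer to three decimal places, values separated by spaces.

0.373 -1.137 2.302

θ = κ·ℓ = 0.3556 × 2.6961 = 0.95873 rad
ρ = (1 − cos θ)/κ = (1 − 0.57456)/0.3556 = 1.19641
z = sin θ / κ = 0.81846/0.3556 = 2.30164
x = ρ cos φ = 1.19641 × cos(288.19°) = 0.37348
y = ρ sin φ = 1.19641 × sin(288.19°) = -1.13662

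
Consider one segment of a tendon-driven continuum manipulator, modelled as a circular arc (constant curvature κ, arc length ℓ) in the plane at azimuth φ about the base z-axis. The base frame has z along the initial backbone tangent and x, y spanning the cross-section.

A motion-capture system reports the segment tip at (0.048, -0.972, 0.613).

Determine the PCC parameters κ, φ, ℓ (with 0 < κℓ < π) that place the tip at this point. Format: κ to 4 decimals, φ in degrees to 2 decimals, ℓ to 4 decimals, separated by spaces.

1.4713 272.83 1.3711

ρ = √(x²+y²) = √(0.048² + -0.972²) = 0.97318
φ = atan2(y, x) mod 360° = atan2(-0.972, 0.048) = 272.8271°
|p|² = ρ² + z² = 0.97318² + 0.613² = 1.32286
κ = 2ρ / |p|² = 2×0.97318 / 1.32286 = 1.47134
θ = 2·atan2(ρ, z) = 2·atan2(0.97318, 0.613) = 2.01738 rad
ℓ = θ/κ = 2.01738/1.47134 = 1.37112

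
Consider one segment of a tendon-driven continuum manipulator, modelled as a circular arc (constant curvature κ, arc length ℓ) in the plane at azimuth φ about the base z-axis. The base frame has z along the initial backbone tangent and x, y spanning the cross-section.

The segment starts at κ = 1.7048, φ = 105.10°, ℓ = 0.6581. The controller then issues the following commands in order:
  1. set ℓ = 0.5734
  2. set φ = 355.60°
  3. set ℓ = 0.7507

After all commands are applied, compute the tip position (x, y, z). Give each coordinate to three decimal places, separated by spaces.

initial: κ=1.7048, φ=105.10°, ℓ=0.6581
cmd 1: set ℓ=0.5734 → (κ,φ,ℓ)=(1.7048,105.10°,0.5734) → tip=(-0.0674,0.2497,0.4863)
cmd 2: set φ=355.60° → (κ,φ,ℓ)=(1.7048,355.60°,0.5734) → tip=(0.2579,-0.0198,0.4863)
cmd 3: set ℓ=0.7507 → (κ,φ,ℓ)=(1.7048,355.60°,0.7507) → tip=(0.4170,-0.0321,0.5619)

0.417 -0.032 0.562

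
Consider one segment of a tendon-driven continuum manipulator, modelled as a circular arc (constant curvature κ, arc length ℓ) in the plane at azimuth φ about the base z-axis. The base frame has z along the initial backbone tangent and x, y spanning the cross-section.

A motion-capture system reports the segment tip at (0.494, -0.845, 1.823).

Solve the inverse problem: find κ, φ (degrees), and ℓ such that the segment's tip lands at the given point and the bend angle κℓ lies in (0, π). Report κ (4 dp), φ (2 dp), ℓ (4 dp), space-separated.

ρ = √(x²+y²) = √(0.494² + -0.845²) = 0.97881
φ = atan2(y, x) mod 360° = atan2(-0.845, 0.494) = 300.3112°
|p|² = ρ² + z² = 0.97881² + 1.823² = 4.28139
κ = 2ρ / |p|² = 2×0.97881 / 4.28139 = 0.45724
θ = 2·atan2(ρ, z) = 2·atan2(0.97881, 1.823) = 0.98549 rad
ℓ = θ/κ = 0.98549/0.45724 = 2.15532

0.4572 300.31 2.1553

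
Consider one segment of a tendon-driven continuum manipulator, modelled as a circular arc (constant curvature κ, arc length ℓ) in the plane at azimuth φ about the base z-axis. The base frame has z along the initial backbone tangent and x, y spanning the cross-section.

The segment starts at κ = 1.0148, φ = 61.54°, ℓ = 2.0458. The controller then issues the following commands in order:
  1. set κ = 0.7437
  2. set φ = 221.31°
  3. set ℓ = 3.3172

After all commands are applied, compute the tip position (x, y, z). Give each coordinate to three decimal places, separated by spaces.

initial: κ=1.0148, φ=61.54°, ℓ=2.0458
cmd 1: set κ=0.7437 → (κ,φ,ℓ)=(0.7437,61.54°,2.0458) → tip=(0.6092,1.1238,1.3430)
cmd 2: set φ=221.31° → (κ,φ,ℓ)=(0.7437,221.31°,2.0458) → tip=(-0.9602,-0.8439,1.3430)
cmd 3: set ℓ=3.3172 → (κ,φ,ℓ)=(0.7437,221.31°,3.3172) → tip=(-1.7988,-1.5808,0.8398)

-1.799 -1.581 0.840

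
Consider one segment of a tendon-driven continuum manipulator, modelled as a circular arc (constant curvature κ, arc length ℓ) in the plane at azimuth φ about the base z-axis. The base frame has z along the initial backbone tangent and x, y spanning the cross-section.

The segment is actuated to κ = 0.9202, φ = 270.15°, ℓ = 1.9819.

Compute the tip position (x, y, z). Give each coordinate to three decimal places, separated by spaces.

θ = κ·ℓ = 0.9202 × 1.9819 = 1.82374 rad
ρ = (1 − cos θ)/κ = (1 − -0.25026)/0.9202 = 1.35868
z = sin θ / κ = 0.96818/0.9202 = 1.05214
x = ρ cos φ = 1.35868 × cos(270.15°) = 0.00356
y = ρ sin φ = 1.35868 × sin(270.15°) = -1.35868

0.004 -1.359 1.052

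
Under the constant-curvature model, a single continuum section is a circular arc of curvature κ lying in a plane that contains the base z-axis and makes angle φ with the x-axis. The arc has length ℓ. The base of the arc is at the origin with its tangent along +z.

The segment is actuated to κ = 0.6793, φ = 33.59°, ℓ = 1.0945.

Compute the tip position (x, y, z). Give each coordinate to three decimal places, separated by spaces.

0.324 0.215 0.996

θ = κ·ℓ = 0.6793 × 1.0945 = 0.74349 rad
ρ = (1 − cos θ)/κ = (1 − 0.73611)/0.6793 = 0.38848
z = sin θ / κ = 0.67686/0.6793 = 0.99641
x = ρ cos φ = 0.38848 × cos(33.59°) = 0.32361
y = ρ sin φ = 0.38848 × sin(33.59°) = 0.21492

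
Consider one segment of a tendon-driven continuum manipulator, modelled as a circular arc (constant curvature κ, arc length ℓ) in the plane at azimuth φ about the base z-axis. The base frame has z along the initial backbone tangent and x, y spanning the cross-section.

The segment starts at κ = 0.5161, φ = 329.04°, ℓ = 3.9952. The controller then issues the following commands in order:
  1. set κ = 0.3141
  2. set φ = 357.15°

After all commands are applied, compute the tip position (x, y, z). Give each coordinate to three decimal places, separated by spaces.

2.192 -0.109 3.026

initial: κ=0.5161, φ=329.04°, ℓ=3.9952
cmd 1: set κ=0.3141 → (κ,φ,ℓ)=(0.3141,329.04°,3.9952) → tip=(1.8819,-1.1290,3.0262)
cmd 2: set φ=357.15° → (κ,φ,ℓ)=(0.3141,357.15°,3.9952) → tip=(2.1919,-0.1091,3.0262)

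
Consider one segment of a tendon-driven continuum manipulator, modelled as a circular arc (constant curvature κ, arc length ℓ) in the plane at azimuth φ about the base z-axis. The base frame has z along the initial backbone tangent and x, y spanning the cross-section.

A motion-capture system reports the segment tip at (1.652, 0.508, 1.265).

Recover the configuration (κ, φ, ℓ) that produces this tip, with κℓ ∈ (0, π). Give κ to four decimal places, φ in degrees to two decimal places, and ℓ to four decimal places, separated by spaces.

0.7535 17.09 2.4922

ρ = √(x²+y²) = √(1.652² + 0.508²) = 1.72834
φ = atan2(y, x) mod 360° = atan2(0.508, 1.652) = 17.0930°
|p|² = ρ² + z² = 1.72834² + 1.265² = 4.58739
κ = 2ρ / |p|² = 2×1.72834 / 4.58739 = 0.75352
θ = 2·atan2(ρ, z) = 2·atan2(1.72834, 1.265) = 1.87794 rad
ℓ = θ/κ = 1.87794/0.75352 = 2.49223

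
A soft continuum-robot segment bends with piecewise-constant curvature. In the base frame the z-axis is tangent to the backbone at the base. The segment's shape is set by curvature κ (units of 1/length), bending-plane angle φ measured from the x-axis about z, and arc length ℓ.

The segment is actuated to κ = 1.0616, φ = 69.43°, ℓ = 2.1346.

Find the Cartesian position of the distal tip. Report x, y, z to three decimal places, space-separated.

θ = κ·ℓ = 1.0616 × 2.1346 = 2.26609 rad
ρ = (1 − cos θ)/κ = (1 − -0.64061)/1.0616 = 1.54541
z = sin θ / κ = 0.76786/1.0616 = 0.72331
x = ρ cos φ = 1.54541 × cos(69.43°) = 0.54298
y = ρ sin φ = 1.54541 × sin(69.43°) = 1.44688

0.543 1.447 0.723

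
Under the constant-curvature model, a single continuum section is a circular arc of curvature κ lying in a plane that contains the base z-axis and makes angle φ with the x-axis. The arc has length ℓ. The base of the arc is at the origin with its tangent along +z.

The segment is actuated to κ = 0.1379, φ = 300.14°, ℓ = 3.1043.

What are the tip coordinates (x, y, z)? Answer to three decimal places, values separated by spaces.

θ = κ·ℓ = 0.1379 × 3.1043 = 0.42808 rad
ρ = (1 − cos θ)/κ = (1 − 0.90976)/0.1379 = 0.65436
z = sin θ / κ = 0.41513/0.1379 = 3.01035
x = ρ cos φ = 0.65436 × cos(300.14°) = 0.32857
y = ρ sin φ = 0.65436 × sin(300.14°) = -0.56589

0.329 -0.566 3.010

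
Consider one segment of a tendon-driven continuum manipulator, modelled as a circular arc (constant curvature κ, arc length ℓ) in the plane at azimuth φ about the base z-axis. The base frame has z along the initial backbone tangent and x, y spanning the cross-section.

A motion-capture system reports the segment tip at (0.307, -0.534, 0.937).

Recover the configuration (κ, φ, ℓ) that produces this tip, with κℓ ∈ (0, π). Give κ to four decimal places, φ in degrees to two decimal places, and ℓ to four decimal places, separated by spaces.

ρ = √(x²+y²) = √(0.307² + -0.534²) = 0.61596
φ = atan2(y, x) mod 360° = atan2(-0.534, 0.307) = 299.8949°
|p|² = ρ² + z² = 0.61596² + 0.937² = 1.25737
κ = 2ρ / |p|² = 2×0.61596 / 1.25737 = 0.97975
θ = 2·atan2(ρ, z) = 2·atan2(0.61596, 0.937) = 1.16308 rad
ℓ = θ/κ = 1.16308/0.97975 = 1.18712

0.9798 299.89 1.1871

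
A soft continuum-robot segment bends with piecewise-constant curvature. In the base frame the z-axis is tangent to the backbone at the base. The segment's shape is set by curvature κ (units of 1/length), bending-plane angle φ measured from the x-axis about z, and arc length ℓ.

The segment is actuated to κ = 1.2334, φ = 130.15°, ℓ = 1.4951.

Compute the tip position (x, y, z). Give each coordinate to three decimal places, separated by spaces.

θ = κ·ℓ = 1.2334 × 1.4951 = 1.84406 rad
ρ = (1 − cos θ)/κ = (1 − -0.26987)/1.2334 = 1.02957
z = sin θ / κ = 0.96290/1.2334 = 0.78068
x = ρ cos φ = 1.02957 × cos(130.15°) = -0.66386
y = ρ sin φ = 1.02957 × sin(130.15°) = 0.78696

-0.664 0.787 0.781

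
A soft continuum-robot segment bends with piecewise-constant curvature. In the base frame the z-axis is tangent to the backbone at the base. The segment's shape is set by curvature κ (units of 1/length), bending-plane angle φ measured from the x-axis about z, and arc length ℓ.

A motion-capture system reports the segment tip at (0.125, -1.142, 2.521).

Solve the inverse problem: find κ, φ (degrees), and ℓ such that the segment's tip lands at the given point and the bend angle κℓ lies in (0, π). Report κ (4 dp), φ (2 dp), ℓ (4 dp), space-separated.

0.2994 276.25 2.8567

ρ = √(x²+y²) = √(0.125² + -1.142²) = 1.14882
φ = atan2(y, x) mod 360° = atan2(-1.142, 0.125) = 276.2466°
|p|² = ρ² + z² = 1.14882² + 2.521² = 7.67523
κ = 2ρ / |p|² = 2×1.14882 / 7.67523 = 0.29936
θ = 2·atan2(ρ, z) = 2·atan2(1.14882, 2.521) = 0.85517 rad
ℓ = θ/κ = 0.85517/0.29936 = 2.85668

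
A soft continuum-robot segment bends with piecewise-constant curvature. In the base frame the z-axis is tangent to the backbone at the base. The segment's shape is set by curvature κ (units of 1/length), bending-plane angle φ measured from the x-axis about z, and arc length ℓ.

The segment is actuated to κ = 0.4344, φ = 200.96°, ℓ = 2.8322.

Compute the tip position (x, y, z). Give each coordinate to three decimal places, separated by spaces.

θ = κ·ℓ = 0.4344 × 2.8322 = 1.23031 rad
ρ = (1 − cos θ)/κ = (1 − 0.33395)/0.4344 = 1.53327
z = sin θ / κ = 0.94259/0.4344 = 2.16987
x = ρ cos φ = 1.53327 × cos(200.96°) = -1.43181
y = ρ sin φ = 1.53327 × sin(200.96°) = -0.54848

-1.432 -0.548 2.170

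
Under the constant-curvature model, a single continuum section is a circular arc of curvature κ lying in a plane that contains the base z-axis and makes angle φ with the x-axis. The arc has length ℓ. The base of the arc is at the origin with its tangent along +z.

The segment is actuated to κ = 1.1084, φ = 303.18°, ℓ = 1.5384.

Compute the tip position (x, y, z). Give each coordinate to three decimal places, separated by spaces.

0.560 -0.856 0.894

θ = κ·ℓ = 1.1084 × 1.5384 = 1.70516 rad
ρ = (1 − cos θ)/κ = (1 − -0.13396)/1.1084 = 1.02306
z = sin θ / κ = 0.99099/1.1084 = 0.89407
x = ρ cos φ = 1.02306 × cos(303.18°) = 0.55989
y = ρ sin φ = 1.02306 × sin(303.18°) = -0.85626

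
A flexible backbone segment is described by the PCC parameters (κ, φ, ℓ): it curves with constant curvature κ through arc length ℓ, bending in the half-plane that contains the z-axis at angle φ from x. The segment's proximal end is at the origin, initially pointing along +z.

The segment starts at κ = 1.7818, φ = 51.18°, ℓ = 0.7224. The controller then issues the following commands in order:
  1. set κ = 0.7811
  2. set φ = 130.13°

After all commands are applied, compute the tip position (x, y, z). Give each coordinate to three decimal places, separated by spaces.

-0.128 0.152 0.685

initial: κ=1.7818, φ=51.18°, ℓ=0.7224
cmd 1: set κ=0.7811 → (κ,φ,ℓ)=(0.7811,51.18°,0.7224) → tip=(0.1244,0.1546,0.6847)
cmd 2: set φ=130.13° → (κ,φ,ℓ)=(0.7811,130.13°,0.7224) → tip=(-0.1279,0.1517,0.6847)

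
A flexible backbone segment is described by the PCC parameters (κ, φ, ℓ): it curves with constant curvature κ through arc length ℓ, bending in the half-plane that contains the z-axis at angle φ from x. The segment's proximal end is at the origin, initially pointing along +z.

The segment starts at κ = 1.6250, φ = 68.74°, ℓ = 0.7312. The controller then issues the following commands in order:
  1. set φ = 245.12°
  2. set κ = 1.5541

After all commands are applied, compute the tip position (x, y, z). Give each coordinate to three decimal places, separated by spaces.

-0.157 -0.338 0.584

initial: κ=1.6250, φ=68.74°, ℓ=0.7312
cmd 1: set φ=245.12° → (κ,φ,ℓ)=(1.6250,245.12°,0.7312) → tip=(-0.1622,-0.3499,0.5709)
cmd 2: set κ=1.5541 → (κ,φ,ℓ)=(1.5541,245.12°,0.7312) → tip=(-0.1568,-0.3380,0.5837)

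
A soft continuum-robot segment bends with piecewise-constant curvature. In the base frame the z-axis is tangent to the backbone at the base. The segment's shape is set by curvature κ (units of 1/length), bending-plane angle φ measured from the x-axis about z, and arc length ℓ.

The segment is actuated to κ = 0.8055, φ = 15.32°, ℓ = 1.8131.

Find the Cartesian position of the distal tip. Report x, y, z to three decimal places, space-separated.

1.065 0.292 1.234

θ = κ·ℓ = 0.8055 × 1.8131 = 1.46045 rad
ρ = (1 − cos θ)/κ = (1 − 0.11012)/0.8055 = 1.10475
z = sin θ / κ = 0.99392/0.8055 = 1.23391
x = ρ cos φ = 1.10475 × cos(15.32°) = 1.06550
y = ρ sin φ = 1.10475 × sin(15.32°) = 0.29189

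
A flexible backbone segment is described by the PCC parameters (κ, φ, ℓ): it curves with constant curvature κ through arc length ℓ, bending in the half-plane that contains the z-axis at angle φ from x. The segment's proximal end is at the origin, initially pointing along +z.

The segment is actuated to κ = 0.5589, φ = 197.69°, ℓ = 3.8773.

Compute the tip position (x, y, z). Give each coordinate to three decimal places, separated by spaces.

-2.662 -0.849 1.481

θ = κ·ℓ = 0.5589 × 3.8773 = 2.16702 rad
ρ = (1 − cos θ)/κ = (1 − -0.56152)/0.5589 = 2.79392
z = sin θ / κ = 0.82746/0.5589 = 1.48052
x = ρ cos φ = 2.79392 × cos(197.69°) = -2.66181
y = ρ sin φ = 2.79392 × sin(197.69°) = -0.84898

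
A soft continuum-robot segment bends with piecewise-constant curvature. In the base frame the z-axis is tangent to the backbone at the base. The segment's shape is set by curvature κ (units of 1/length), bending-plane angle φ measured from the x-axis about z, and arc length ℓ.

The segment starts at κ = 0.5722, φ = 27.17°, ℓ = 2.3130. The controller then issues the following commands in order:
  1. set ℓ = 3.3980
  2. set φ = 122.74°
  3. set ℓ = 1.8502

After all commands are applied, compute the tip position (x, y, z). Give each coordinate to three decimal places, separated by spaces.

initial: κ=0.5722, φ=27.17°, ℓ=2.3130
cmd 1: set ℓ=3.3980 → (κ,φ,ℓ)=(0.5722,27.17°,3.3980) → tip=(2.1222,1.0892,1.6271)
cmd 2: set φ=122.74° → (κ,φ,ℓ)=(0.5722,122.74°,3.3980) → tip=(-1.2901,2.0064,1.6271)
cmd 3: set ℓ=1.8502 → (κ,φ,ℓ)=(0.5722,122.74°,1.8502) → tip=(-0.4820,0.7497,1.5234)

-0.482 0.750 1.523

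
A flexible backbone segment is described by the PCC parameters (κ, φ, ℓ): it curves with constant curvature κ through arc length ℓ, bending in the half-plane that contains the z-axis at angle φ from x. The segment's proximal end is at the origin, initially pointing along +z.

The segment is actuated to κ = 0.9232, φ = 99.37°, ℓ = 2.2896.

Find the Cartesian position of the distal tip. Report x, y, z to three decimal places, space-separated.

θ = κ·ℓ = 0.9232 × 2.2896 = 2.11376 rad
ρ = (1 − cos θ)/κ = (1 − -0.51667)/0.9232 = 1.64285
z = sin θ / κ = 0.85618/0.9232 = 0.92741
x = ρ cos φ = 1.64285 × cos(99.37°) = -0.26747
y = ρ sin φ = 1.64285 × sin(99.37°) = 1.62093

-0.267 1.621 0.927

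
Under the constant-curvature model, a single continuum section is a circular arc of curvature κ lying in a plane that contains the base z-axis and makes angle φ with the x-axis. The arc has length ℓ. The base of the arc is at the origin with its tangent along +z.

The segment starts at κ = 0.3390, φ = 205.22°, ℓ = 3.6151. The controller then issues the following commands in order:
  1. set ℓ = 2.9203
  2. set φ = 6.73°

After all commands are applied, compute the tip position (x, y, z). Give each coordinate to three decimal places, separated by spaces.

1.322 0.156 2.466

initial: κ=0.3390, φ=205.22°, ℓ=3.6151
cmd 1: set ℓ=2.9203 → (κ,φ,ℓ)=(0.3390,205.22°,2.9203) → tip=(-1.2044,-0.5672,2.4661)
cmd 2: set φ=6.73° → (κ,φ,ℓ)=(0.3390,6.73°,2.9203) → tip=(1.3221,0.1560,2.4661)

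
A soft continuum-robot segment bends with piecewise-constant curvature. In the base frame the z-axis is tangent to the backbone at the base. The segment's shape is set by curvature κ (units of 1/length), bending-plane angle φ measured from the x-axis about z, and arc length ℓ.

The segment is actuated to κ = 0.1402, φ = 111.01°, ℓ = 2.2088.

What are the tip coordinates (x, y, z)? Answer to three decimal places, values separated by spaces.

-0.122 0.317 2.174

θ = κ·ℓ = 0.1402 × 2.2088 = 0.30967 rad
ρ = (1 − cos θ)/κ = (1 − 0.95243)/0.1402 = 0.33928
z = sin θ / κ = 0.30475/0.1402 = 2.17367
x = ρ cos φ = 0.33928 × cos(111.01°) = -0.12164
y = ρ sin φ = 0.33928 × sin(111.01°) = 0.31672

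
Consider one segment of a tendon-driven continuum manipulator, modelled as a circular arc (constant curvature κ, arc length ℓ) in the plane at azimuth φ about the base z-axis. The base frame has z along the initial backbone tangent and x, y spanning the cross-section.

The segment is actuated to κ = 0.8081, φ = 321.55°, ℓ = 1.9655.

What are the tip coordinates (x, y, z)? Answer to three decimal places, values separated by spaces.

0.986 -0.783 1.237

θ = κ·ℓ = 0.8081 × 1.9655 = 1.58832 rad
ρ = (1 − cos θ)/κ = (1 − -0.01752)/0.8081 = 1.25916
z = sin θ / κ = 0.99985/0.8081 = 1.23728
x = ρ cos φ = 1.25916 × cos(321.55°) = 0.98611
y = ρ sin φ = 1.25916 × sin(321.55°) = -0.78298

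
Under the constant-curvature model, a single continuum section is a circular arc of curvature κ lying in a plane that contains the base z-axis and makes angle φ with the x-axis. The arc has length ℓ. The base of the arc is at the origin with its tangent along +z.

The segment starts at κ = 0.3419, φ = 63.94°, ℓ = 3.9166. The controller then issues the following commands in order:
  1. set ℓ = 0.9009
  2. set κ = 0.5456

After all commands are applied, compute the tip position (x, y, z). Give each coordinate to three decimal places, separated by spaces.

0.095 0.195 0.865

initial: κ=0.3419, φ=63.94°, ℓ=3.9166
cmd 1: set ℓ=0.9009 → (κ,φ,ℓ)=(0.3419,63.94°,0.9009) → tip=(0.0605,0.1237,0.8867)
cmd 2: set κ=0.5456 → (κ,φ,ℓ)=(0.5456,63.94°,0.9009) → tip=(0.0953,0.1949,0.8651)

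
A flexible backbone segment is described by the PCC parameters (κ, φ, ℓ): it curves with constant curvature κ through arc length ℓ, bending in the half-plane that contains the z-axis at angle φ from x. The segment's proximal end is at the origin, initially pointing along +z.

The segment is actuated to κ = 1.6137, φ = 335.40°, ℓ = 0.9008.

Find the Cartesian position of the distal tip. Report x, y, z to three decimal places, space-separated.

θ = κ·ℓ = 1.6137 × 0.9008 = 1.45362 rad
ρ = (1 − cos θ)/κ = (1 − 0.11691)/1.6137 = 0.54725
z = sin θ / κ = 0.99314/1.6137 = 0.61544
x = ρ cos φ = 0.54725 × cos(335.40°) = 0.49758
y = ρ sin φ = 0.54725 × sin(335.40°) = -0.22781

0.498 -0.228 0.615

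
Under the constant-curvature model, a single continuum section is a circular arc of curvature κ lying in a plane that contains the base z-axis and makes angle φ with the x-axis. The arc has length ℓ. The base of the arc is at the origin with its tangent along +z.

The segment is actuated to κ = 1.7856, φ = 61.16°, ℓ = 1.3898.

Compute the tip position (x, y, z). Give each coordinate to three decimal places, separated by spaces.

0.484 0.878 0.343

θ = κ·ℓ = 1.7856 × 1.3898 = 2.48163 rad
ρ = (1 − cos θ)/κ = (1 − -0.79001)/1.7856 = 1.00247
z = sin θ / κ = 0.61309/1.7856 = 0.34335
x = ρ cos φ = 1.00247 × cos(61.16°) = 0.48356
y = ρ sin φ = 1.00247 × sin(61.16°) = 0.87814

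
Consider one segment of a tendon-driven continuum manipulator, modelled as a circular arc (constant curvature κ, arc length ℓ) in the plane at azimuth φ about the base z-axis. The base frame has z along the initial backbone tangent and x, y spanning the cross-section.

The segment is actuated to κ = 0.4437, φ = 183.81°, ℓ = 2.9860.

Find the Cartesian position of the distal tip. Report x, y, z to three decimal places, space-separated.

-1.701 -0.113 2.186

θ = κ·ℓ = 0.4437 × 2.9860 = 1.32489 rad
ρ = (1 − cos θ)/κ = (1 − 0.24344)/0.4437 = 1.70512
z = sin θ / κ = 0.96992/0.4437 = 2.18597
x = ρ cos φ = 1.70512 × cos(183.81°) = -1.70135
y = ρ sin φ = 1.70512 × sin(183.81°) = -0.11330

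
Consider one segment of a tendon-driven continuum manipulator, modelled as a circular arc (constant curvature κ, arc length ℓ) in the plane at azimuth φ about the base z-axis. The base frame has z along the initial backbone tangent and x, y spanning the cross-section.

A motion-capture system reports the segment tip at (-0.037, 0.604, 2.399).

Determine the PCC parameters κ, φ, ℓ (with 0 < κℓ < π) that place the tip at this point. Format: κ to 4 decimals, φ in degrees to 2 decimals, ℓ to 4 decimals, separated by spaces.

ρ = √(x²+y²) = √(-0.037² + 0.604²) = 0.60513
φ = atan2(y, x) mod 360° = atan2(0.604, -0.037) = 93.5055°
|p|² = ρ² + z² = 0.60513² + 2.399² = 6.12139
κ = 2ρ / |p|² = 2×0.60513 / 6.12139 = 0.19771
θ = 2·atan2(ρ, z) = 2·atan2(0.60513, 2.399) = 0.49418 rad
ℓ = θ/κ = 0.49418/0.19771 = 2.49950

0.1977 93.51 2.4995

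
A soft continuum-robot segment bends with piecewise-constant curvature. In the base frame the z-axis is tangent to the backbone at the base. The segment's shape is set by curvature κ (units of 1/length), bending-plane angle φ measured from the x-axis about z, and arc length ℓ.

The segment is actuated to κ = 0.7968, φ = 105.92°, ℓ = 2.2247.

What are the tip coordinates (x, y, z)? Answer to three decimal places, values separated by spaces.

-0.413 1.449 1.230

θ = κ·ℓ = 0.7968 × 2.2247 = 1.77264 rad
ρ = (1 − cos θ)/κ = (1 − -0.20048)/0.7968 = 1.50662
z = sin θ / κ = 0.97970/0.7968 = 1.22954
x = ρ cos φ = 1.50662 × cos(105.92°) = -0.41326
y = ρ sin φ = 1.50662 × sin(105.92°) = 1.44884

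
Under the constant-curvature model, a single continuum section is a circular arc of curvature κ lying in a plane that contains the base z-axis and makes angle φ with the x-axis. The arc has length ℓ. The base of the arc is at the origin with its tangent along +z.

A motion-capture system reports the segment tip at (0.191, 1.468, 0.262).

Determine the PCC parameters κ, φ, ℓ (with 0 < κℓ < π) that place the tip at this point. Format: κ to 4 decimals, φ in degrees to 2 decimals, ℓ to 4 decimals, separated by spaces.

1.3100 82.59 2.1308

ρ = √(x²+y²) = √(0.191² + 1.468²) = 1.48037
φ = atan2(y, x) mod 360° = atan2(1.468, 0.191) = 82.5869°
|p|² = ρ² + z² = 1.48037² + 0.262² = 2.26015
κ = 2ρ / |p|² = 2×1.48037 / 2.26015 = 1.30998
θ = 2·atan2(ρ, z) = 2·atan2(1.48037, 0.262) = 2.79126 rad
ℓ = θ/κ = 2.79126/1.30998 = 2.13076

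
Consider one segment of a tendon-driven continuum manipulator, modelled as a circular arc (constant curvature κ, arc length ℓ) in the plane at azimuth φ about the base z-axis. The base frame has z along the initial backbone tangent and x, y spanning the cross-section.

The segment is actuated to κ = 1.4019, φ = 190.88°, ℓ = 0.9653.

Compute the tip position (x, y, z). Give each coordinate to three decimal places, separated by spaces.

θ = κ·ℓ = 1.4019 × 0.9653 = 1.35325 rad
ρ = (1 − cos θ)/κ = (1 − 0.21583)/1.4019 = 0.55936
z = sin θ / κ = 0.97643/1.4019 = 0.69651
x = ρ cos φ = 0.55936 × cos(190.88°) = -0.54931
y = ρ sin φ = 0.55936 × sin(190.88°) = -0.10558

-0.549 -0.106 0.697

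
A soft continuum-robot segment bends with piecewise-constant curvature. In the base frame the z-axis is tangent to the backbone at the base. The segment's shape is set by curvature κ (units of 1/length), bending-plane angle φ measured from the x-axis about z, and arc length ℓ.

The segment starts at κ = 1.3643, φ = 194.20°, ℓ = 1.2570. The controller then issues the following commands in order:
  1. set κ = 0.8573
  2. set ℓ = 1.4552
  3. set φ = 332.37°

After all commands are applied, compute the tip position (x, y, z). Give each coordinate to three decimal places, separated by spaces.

initial: κ=1.3643, φ=194.20°, ℓ=1.2570
cmd 1: set κ=0.8573 → (κ,φ,ℓ)=(0.8573,194.20°,1.2570) → tip=(-0.5955,-0.1507,1.0275)
cmd 2: set ℓ=1.4552 → (κ,φ,ℓ)=(0.8573,194.20°,1.4552) → tip=(-0.7716,-0.1952,1.1060)
cmd 3: set φ=332.37° → (κ,φ,ℓ)=(0.8573,332.37°,1.4552) → tip=(0.7052,-0.3691,1.1060)

0.705 -0.369 1.106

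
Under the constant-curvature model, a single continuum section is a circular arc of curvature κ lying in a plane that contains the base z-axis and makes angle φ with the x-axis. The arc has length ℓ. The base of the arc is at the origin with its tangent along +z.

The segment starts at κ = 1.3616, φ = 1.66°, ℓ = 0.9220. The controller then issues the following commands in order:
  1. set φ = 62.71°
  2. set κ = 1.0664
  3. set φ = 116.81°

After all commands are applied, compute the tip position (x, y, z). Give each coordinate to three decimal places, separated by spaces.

initial: κ=1.3616, φ=1.66°, ℓ=0.9220
cmd 1: set φ=62.71° → (κ,φ,ℓ)=(1.3616,62.71°,0.9220) → tip=(0.2323,0.4502,0.6982)
cmd 2: set κ=1.0664 → (κ,φ,ℓ)=(1.0664,62.71°,0.9220) → tip=(0.1916,0.3714,0.7805)
cmd 3: set φ=116.81° → (κ,φ,ℓ)=(1.0664,116.81°,0.9220) → tip=(-0.1885,0.3730,0.7805)

-0.188 0.373 0.780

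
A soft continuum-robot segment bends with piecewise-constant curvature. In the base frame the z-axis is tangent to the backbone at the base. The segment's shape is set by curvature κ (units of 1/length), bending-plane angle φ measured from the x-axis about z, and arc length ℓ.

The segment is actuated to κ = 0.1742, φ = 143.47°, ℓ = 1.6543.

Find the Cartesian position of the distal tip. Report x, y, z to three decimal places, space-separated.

θ = κ·ℓ = 0.1742 × 1.6543 = 0.28818 rad
ρ = (1 − cos θ)/κ = (1 − 0.95876)/0.1742 = 0.23672
z = sin θ / κ = 0.28421/0.1742 = 1.63150
x = ρ cos φ = 0.23672 × cos(143.47°) = -0.19022
y = ρ sin φ = 0.23672 × sin(143.47°) = 0.14091

-0.190 0.141 1.631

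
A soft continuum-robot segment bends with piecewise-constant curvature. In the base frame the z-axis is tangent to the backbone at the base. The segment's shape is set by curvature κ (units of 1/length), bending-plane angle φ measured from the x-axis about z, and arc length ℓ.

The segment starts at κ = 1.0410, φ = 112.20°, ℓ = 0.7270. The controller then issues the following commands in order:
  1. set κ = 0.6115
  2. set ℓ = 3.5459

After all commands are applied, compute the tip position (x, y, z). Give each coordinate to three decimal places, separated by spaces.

initial: κ=1.0410, φ=112.20°, ℓ=0.7270
cmd 1: set κ=0.6115 → (κ,φ,ℓ)=(0.6115,112.20°,0.7270) → tip=(-0.0601,0.1472,0.7033)
cmd 2: set ℓ=3.5459 → (κ,φ,ℓ)=(0.6115,112.20°,3.5459) → tip=(-0.9655,2.3659,1.3520)

-0.966 2.366 1.352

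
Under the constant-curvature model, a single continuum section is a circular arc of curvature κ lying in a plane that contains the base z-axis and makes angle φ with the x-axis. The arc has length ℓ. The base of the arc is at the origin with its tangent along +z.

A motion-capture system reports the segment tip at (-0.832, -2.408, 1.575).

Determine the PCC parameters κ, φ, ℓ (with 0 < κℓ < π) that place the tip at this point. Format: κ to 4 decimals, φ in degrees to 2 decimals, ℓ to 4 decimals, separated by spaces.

ρ = √(x²+y²) = √(-0.832² + -2.408²) = 2.54768
φ = atan2(y, x) mod 360° = atan2(-2.408, -0.832) = 250.9392°
|p|² = ρ² + z² = 2.54768² + 1.575² = 8.97131
κ = 2ρ / |p|² = 2×2.54768 / 8.97131 = 0.56796
θ = 2·atan2(ρ, z) = 2·atan2(2.54768, 1.575) = 2.03419 rad
ℓ = θ/κ = 2.03419/0.56796 = 3.58156

0.5680 250.94 3.5816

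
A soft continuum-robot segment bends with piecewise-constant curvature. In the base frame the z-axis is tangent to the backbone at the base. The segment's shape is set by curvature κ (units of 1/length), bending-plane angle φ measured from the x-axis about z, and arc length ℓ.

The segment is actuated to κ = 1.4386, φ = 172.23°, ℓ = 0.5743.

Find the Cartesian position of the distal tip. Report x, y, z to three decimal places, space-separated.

θ = κ·ℓ = 1.4386 × 0.5743 = 0.82619 rad
ρ = (1 − cos θ)/κ = (1 − 0.67768)/1.4386 = 0.22405
z = sin θ / κ = 0.73535/1.4386 = 0.51116
x = ρ cos φ = 0.22405 × cos(172.23°) = -0.22199
y = ρ sin φ = 0.22405 × sin(172.23°) = 0.03029

-0.222 0.030 0.511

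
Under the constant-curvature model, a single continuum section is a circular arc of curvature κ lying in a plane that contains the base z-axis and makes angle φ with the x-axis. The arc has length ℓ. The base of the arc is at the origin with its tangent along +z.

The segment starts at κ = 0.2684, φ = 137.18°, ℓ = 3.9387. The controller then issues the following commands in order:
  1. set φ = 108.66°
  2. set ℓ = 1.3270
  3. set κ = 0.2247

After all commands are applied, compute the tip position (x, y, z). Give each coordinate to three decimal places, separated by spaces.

-0.063 0.186 1.307

initial: κ=0.2684, φ=137.18°, ℓ=3.9387
cmd 1: set φ=108.66° → (κ,φ,ℓ)=(0.2684,108.66°,3.9387) → tip=(-0.6063,1.7955,3.2450)
cmd 2: set ℓ=1.3270 → (κ,φ,ℓ)=(0.2684,108.66°,1.3270) → tip=(-0.0748,0.2215,1.2991)
cmd 3: set κ=0.2247 → (κ,φ,ℓ)=(0.2247,108.66°,1.3270) → tip=(-0.0628,0.1861,1.3074)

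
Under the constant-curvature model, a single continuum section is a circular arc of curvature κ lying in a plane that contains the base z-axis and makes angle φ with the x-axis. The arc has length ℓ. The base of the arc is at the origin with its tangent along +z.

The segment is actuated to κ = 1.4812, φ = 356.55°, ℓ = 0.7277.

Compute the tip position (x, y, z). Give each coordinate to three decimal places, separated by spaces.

θ = κ·ℓ = 1.4812 × 0.7277 = 1.07787 rad
ρ = (1 − cos θ)/κ = (1 − 0.47321)/1.4812 = 0.35565
z = sin θ / κ = 0.88095/1.4812 = 0.59476
x = ρ cos φ = 0.35565 × cos(356.55°) = 0.35501
y = ρ sin φ = 0.35565 × sin(356.55°) = -0.02140

0.355 -0.021 0.595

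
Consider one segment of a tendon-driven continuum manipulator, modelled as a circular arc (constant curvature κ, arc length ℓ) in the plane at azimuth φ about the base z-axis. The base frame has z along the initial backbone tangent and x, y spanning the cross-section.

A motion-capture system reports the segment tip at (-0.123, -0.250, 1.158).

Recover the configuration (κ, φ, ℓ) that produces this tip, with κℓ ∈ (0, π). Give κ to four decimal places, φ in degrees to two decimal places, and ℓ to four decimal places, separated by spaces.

ρ = √(x²+y²) = √(-0.123² + -0.250²) = 0.27862
φ = atan2(y, x) mod 360° = atan2(-0.250, -0.123) = 243.8028°
|p|² = ρ² + z² = 0.27862² + 1.158² = 1.41859
κ = 2ρ / |p|² = 2×0.27862 / 1.41859 = 0.39281
θ = 2·atan2(ρ, z) = 2·atan2(0.27862, 1.158) = 0.47223 rad
ℓ = θ/κ = 0.47223/0.39281 = 1.20219

0.3928 243.80 1.2022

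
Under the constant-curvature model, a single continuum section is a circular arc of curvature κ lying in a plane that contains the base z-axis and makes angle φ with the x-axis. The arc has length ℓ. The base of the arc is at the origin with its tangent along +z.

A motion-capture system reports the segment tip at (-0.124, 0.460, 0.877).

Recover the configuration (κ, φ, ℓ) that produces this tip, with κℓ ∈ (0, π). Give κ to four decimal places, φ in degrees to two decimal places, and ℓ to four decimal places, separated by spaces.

0.9566 105.09 1.0405

ρ = √(x²+y²) = √(-0.124² + 0.460²) = 0.47642
φ = atan2(y, x) mod 360° = atan2(0.460, -0.124) = 105.0864°
|p|² = ρ² + z² = 0.47642² + 0.877² = 0.99610
κ = 2ρ / |p|² = 2×0.47642 / 0.99610 = 0.95657
θ = 2·atan2(ρ, z) = 2·atan2(0.47642, 0.877) = 0.99527 rad
ℓ = θ/κ = 0.99527/0.95657 = 1.04047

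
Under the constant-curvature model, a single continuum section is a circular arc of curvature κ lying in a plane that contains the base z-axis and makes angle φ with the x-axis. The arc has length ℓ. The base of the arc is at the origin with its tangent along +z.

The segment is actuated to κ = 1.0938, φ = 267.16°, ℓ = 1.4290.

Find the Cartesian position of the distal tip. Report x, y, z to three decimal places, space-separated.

-0.045 -0.906 0.914

θ = κ·ℓ = 1.0938 × 1.4290 = 1.56304 rad
ρ = (1 − cos θ)/κ = (1 − 0.00776)/1.0938 = 0.90715
z = sin θ / κ = 0.99997/1.0938 = 0.91422
x = ρ cos φ = 0.90715 × cos(267.16°) = -0.04495
y = ρ sin φ = 0.90715 × sin(267.16°) = -0.90604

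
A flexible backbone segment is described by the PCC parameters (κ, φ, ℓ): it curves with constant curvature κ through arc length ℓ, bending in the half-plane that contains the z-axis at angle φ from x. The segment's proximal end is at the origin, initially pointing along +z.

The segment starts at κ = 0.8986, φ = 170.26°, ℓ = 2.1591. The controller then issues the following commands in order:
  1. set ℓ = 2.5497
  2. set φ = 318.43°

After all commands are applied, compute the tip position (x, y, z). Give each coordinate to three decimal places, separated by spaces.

initial: κ=0.8986, φ=170.26°, ℓ=2.1591
cmd 1: set ℓ=2.5497 → (κ,φ,ℓ)=(0.8986,170.26°,2.5497) → tip=(-1.8203,0.3125,0.8364)
cmd 2: set φ=318.43° → (κ,φ,ℓ)=(0.8986,318.43°,2.5497) → tip=(1.3818,-1.2255,0.8364)

1.382 -1.226 0.836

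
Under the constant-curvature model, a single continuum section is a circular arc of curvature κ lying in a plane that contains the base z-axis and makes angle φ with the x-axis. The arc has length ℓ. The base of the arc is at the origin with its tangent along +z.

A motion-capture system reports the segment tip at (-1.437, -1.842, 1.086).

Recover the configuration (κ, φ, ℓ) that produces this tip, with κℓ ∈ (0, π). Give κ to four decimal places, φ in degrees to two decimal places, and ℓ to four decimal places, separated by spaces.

ρ = √(x²+y²) = √(-1.437² + -1.842²) = 2.33622
φ = atan2(y, x) mod 360° = atan2(-1.842, -1.437) = 232.0411°
|p|² = ρ² + z² = 2.33622² + 1.086² = 6.63733
κ = 2ρ / |p|² = 2×2.33622 / 6.63733 = 0.70396
θ = 2·atan2(ρ, z) = 2·atan2(2.33622, 1.086) = 2.27132 rad
ℓ = θ/κ = 2.27132/0.70396 = 3.22647

0.7040 232.04 3.2265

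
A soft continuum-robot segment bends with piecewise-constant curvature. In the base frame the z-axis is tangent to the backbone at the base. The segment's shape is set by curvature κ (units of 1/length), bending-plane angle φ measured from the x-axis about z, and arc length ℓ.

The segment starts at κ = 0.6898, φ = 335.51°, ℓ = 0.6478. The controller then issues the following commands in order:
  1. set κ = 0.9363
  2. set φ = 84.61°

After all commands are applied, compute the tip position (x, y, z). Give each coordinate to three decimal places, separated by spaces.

0.018 0.190 0.609

initial: κ=0.6898, φ=335.51°, ℓ=0.6478
cmd 1: set κ=0.9363 → (κ,φ,ℓ)=(0.9363,335.51°,0.6478) → tip=(0.1734,-0.0790,0.6088)
cmd 2: set φ=84.61° → (κ,φ,ℓ)=(0.9363,84.61°,0.6478) → tip=(0.0179,0.1897,0.6088)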